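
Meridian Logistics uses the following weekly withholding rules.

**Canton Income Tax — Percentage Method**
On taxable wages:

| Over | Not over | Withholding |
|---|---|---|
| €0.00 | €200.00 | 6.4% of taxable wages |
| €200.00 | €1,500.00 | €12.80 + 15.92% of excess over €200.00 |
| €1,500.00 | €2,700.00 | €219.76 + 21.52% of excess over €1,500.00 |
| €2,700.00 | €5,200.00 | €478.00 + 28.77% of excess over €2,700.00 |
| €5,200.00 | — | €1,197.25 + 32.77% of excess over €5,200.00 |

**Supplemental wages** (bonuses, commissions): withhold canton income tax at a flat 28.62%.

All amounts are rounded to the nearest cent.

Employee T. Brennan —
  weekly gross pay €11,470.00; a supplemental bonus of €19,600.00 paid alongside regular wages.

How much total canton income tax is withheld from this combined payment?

€8,861.45

Canton Income Tax: taxable = €11,470.00
  €1,197.25 + 32.77% × (€11,470.00 − €5,200.00) = €1,197.25 + 32.77% × €6,270.00 = €3,251.93
Supplemental (28.62% flat on bonus): 28.62% × €19,600.00 = €5,609.52
Total canton income tax: €3,251.93 + €5,609.52 = €8,861.45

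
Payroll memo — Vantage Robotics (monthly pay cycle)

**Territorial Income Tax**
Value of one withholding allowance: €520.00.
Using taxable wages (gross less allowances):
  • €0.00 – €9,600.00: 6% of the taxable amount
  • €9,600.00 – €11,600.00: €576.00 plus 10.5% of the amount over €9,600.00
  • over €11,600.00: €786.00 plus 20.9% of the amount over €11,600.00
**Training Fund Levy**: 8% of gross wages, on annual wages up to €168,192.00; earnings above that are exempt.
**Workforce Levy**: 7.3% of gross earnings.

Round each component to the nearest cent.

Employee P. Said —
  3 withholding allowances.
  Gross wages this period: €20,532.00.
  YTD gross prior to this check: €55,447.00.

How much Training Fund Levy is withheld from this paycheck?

Training Fund Levy: 8% × €20,532.00 = €1,642.56

€1,642.56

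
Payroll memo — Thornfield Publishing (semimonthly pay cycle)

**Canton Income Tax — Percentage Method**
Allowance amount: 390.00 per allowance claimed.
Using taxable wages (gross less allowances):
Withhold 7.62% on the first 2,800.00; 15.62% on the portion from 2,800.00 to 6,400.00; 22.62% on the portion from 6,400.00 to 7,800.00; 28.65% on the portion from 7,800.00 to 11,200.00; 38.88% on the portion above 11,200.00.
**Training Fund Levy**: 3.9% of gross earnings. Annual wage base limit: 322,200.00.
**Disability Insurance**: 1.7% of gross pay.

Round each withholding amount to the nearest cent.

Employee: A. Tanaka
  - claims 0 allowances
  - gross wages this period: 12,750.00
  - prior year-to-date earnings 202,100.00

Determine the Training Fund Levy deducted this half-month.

497.25

Training Fund Levy: 3.9% × 12,750.00 = 497.25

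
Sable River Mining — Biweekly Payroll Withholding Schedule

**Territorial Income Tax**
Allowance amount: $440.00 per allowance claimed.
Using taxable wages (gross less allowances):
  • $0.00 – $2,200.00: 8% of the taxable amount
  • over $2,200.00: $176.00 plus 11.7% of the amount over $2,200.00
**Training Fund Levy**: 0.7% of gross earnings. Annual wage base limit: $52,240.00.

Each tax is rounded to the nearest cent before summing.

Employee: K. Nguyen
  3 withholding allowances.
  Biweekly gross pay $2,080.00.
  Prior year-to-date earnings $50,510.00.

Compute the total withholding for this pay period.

Territorial Income Tax: taxable = $2,080.00 − 3×$440.00 = $760.00
  8% × $760.00 = $60.80
Training Fund Levy: cap $52,240.00 − YTD $50,510.00 = $1,730.00 subject; 0.7% × $1,730.00 = $12.11
Total: $60.80 + $12.11 = $72.91

$72.91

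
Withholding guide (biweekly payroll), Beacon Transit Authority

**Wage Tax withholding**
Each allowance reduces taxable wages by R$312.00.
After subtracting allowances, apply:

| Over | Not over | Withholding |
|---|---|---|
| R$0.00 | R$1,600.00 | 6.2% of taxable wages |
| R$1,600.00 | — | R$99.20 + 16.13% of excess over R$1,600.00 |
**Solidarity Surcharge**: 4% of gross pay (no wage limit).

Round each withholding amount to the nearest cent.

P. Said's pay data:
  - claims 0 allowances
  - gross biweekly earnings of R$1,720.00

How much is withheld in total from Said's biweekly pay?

Wage Tax: taxable = R$1,720.00
  R$99.20 + 16.13% × (R$1,720.00 − R$1,600.00) = R$99.20 + 16.13% × R$120.00 = R$118.56
Solidarity Surcharge: 4% × R$1,720.00 = R$68.80
Total: R$118.56 + R$68.80 = R$187.36

R$187.36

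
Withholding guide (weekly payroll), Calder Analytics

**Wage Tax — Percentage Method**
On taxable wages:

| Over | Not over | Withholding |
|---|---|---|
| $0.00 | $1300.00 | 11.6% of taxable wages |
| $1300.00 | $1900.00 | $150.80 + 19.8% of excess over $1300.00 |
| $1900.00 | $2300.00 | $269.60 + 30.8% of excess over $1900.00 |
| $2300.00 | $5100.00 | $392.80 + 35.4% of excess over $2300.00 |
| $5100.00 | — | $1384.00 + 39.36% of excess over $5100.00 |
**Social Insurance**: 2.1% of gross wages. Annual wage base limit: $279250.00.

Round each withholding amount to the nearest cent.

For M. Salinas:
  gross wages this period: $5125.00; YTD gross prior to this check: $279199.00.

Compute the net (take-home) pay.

$3730.09

Wage Tax: taxable = $5125.00
  $1384.00 + 39.36% × ($5125.00 − $5100.00) = $1384.00 + 39.36% × $25.00 = $1393.84
Social Insurance: cap $279250.00 − YTD $279199.00 = $51.00 subject; 2.1% × $51.00 = $1.07
Total withheld: $1393.84 + $1.07 = $1394.91
Net pay: $5125.00 − $1394.91 = $3730.09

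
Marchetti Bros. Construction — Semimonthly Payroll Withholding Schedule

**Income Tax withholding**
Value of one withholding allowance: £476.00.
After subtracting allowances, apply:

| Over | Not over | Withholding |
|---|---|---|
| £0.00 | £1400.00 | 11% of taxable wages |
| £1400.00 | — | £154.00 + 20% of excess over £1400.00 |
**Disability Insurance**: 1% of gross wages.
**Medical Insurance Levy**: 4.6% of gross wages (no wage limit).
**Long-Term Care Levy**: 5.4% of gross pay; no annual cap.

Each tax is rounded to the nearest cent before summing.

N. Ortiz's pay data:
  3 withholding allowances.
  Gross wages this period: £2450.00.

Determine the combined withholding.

Income Tax: taxable = £2450.00 − 3×£476.00 = £1022.00
  11% × £1022.00 = £112.42
Disability Insurance: 1% × £2450.00 = £24.50
Medical Insurance Levy: 4.6% × £2450.00 = £112.70
Long-Term Care Levy: 5.4% × £2450.00 = £132.30
Total: £112.42 + £24.50 + £112.70 + £132.30 = £381.92

£381.92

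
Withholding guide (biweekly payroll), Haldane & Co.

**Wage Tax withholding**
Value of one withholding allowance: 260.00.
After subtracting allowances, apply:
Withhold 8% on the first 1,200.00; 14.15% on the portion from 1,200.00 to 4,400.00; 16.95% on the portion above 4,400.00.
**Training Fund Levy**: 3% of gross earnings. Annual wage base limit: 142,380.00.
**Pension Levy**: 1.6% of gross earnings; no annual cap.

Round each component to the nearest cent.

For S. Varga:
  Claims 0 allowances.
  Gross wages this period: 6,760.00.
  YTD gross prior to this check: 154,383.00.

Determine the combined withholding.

1,056.98

Wage Tax: taxable = 6,760.00
  548.80 + 16.95% × (6,760.00 − 4,400.00) = 548.80 + 16.95% × 2,360.00 = 948.82
Training Fund Levy: YTD 154,383.00 ≥ cap 142,380.00 → 0.00
Pension Levy: 1.6% × 6,760.00 = 108.16
Total: 948.82 + 0.00 + 108.16 = 1,056.98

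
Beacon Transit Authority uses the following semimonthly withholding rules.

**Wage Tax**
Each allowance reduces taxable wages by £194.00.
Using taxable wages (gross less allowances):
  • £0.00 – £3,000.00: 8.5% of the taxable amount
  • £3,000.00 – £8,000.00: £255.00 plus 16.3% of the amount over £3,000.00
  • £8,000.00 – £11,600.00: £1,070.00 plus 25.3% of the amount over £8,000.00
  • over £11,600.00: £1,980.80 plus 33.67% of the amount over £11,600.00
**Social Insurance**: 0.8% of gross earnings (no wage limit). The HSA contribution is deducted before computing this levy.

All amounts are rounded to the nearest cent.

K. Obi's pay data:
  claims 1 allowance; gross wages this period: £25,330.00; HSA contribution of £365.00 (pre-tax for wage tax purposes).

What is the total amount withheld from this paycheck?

£6,615.20

Wage Tax: taxable = £25,330.00 − £365.00 − 1×£194.00 = £24,771.00
  £1,980.80 + 33.67% × (£24,771.00 − £11,600.00) = £1,980.80 + 33.67% × £13,171.00 = £6,415.48
Social Insurance: 0.8% × £24,965.00 = £199.72
Total: £6,415.48 + £199.72 = £6,615.20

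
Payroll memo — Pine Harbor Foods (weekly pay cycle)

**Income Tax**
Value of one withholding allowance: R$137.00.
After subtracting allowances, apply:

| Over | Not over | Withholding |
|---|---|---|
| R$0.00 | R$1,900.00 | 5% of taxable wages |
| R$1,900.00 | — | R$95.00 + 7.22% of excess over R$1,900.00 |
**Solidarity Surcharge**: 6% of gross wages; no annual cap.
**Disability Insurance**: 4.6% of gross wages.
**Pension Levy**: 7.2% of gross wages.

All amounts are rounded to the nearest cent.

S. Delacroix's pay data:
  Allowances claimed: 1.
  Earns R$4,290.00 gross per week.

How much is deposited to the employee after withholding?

R$3,268.71

Income Tax: taxable = R$4,290.00 − 1×R$137.00 = R$4,153.00
  R$95.00 + 7.22% × (R$4,153.00 − R$1,900.00) = R$95.00 + 7.22% × R$2,253.00 = R$257.67
Solidarity Surcharge: 6% × R$4,290.00 = R$257.40
Disability Insurance: 4.6% × R$4,290.00 = R$197.34
Pension Levy: 7.2% × R$4,290.00 = R$308.88
Total withheld: R$257.67 + R$257.40 + R$197.34 + R$308.88 = R$1,021.29
Net pay: R$4,290.00 − R$1,021.29 = R$3,268.71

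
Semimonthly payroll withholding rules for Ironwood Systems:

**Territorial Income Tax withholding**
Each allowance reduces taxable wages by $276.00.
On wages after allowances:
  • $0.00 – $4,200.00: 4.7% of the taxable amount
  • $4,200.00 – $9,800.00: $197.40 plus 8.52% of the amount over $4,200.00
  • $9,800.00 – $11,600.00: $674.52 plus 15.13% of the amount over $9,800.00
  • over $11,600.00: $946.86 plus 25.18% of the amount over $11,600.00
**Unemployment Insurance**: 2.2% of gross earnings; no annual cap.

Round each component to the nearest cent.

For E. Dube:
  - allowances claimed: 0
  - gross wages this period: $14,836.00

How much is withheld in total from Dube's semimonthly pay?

$2,088.07

Territorial Income Tax: taxable = $14,836.00
  $946.86 + 25.18% × ($14,836.00 − $11,600.00) = $946.86 + 25.18% × $3,236.00 = $1,761.68
Unemployment Insurance: 2.2% × $14,836.00 = $326.39
Total: $1,761.68 + $326.39 = $2,088.07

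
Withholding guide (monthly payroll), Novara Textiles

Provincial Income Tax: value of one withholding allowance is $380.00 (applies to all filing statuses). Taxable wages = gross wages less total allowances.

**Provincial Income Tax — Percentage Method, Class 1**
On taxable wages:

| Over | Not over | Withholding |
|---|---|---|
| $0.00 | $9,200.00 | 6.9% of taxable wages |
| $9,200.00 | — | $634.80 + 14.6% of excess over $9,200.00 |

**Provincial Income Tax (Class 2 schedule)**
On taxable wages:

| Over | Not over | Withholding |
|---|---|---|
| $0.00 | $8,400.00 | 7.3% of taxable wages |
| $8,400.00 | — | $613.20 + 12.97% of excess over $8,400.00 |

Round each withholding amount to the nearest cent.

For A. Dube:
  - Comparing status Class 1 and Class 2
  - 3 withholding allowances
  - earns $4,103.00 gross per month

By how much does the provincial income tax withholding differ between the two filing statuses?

Provincial Income Tax (Class 1): taxable = $4,103.00 − 3×$380.00 = $2,963.00
  6.9% × $2,963.00 = $204.45
Provincial Income Tax (Class 2): taxable = $4,103.00 − 3×$380.00 = $2,963.00
  7.3% × $2,963.00 = $216.30
Difference: |$204.45 − $216.30| = $11.85 (higher under Class 2)

$11.85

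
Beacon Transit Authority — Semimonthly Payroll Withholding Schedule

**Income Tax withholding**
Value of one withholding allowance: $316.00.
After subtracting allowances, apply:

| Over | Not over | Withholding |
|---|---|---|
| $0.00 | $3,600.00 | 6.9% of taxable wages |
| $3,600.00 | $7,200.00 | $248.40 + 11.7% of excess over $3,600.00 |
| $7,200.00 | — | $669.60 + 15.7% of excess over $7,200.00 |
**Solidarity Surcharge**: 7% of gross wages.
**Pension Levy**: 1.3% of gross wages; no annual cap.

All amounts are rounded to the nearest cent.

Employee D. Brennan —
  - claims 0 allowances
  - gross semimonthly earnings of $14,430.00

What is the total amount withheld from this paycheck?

Income Tax: taxable = $14,430.00
  $669.60 + 15.7% × ($14,430.00 − $7,200.00) = $669.60 + 15.7% × $7,230.00 = $1,804.71
Solidarity Surcharge: 7% × $14,430.00 = $1,010.10
Pension Levy: 1.3% × $14,430.00 = $187.59
Total: $1,804.71 + $1,010.10 + $187.59 = $3,002.40

$3,002.40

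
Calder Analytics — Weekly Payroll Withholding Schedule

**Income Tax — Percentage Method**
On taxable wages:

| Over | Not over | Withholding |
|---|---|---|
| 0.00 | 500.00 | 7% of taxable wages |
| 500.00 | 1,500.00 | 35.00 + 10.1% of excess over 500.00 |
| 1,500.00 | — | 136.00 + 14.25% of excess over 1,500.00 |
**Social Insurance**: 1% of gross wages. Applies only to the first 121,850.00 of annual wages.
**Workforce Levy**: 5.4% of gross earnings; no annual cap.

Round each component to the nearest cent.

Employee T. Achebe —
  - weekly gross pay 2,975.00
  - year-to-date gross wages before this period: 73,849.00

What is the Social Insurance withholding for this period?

Social Insurance: 1% × 2,975.00 = 29.75

29.75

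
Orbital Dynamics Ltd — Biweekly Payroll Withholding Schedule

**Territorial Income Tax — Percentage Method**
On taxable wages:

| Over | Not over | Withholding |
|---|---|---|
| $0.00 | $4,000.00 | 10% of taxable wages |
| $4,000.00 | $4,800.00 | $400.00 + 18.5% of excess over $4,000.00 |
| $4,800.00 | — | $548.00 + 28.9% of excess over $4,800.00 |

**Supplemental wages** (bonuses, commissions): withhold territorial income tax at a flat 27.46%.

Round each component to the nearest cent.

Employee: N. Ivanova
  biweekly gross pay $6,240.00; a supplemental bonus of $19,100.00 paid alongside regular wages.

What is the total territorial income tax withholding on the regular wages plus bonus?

Territorial Income Tax: taxable = $6,240.00
  $548.00 + 28.9% × ($6,240.00 − $4,800.00) = $548.00 + 28.9% × $1,440.00 = $964.16
Supplemental (27.46% flat on bonus): 27.46% × $19,100.00 = $5,244.86
Total territorial income tax: $964.16 + $5,244.86 = $6,209.02

$6,209.02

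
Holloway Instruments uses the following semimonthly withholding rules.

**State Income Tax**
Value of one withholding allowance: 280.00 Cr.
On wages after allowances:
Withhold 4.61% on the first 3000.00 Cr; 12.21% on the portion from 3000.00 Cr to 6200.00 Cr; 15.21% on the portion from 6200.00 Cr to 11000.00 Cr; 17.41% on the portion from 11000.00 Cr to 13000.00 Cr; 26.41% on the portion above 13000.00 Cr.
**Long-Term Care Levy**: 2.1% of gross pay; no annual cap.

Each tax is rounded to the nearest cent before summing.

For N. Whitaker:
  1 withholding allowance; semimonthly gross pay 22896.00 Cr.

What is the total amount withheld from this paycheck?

State Income Tax: taxable = 22896.00 Cr − 1×280.00 Cr = 22616.00 Cr
  1607.30 Cr + 26.41% × (22616.00 Cr − 13000.00 Cr) = 1607.30 Cr + 26.41% × 9616.00 Cr = 4146.89 Cr
Long-Term Care Levy: 2.1% × 22896.00 Cr = 480.82 Cr
Total: 4146.89 Cr + 480.82 Cr = 4627.71 Cr

4627.71 Cr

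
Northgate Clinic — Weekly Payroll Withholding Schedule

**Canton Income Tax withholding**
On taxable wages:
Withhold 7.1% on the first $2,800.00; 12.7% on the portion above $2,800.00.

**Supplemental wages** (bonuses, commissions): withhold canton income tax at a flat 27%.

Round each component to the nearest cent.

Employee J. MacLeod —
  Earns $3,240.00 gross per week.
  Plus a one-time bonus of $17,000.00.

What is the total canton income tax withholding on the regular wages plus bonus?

$4,844.68

Canton Income Tax: taxable = $3,240.00
  $198.80 + 12.7% × ($3,240.00 − $2,800.00) = $198.80 + 12.7% × $440.00 = $254.68
Supplemental (27% flat on bonus): 27% × $17,000.00 = $4,590.00
Total canton income tax: $254.68 + $4,590.00 = $4,844.68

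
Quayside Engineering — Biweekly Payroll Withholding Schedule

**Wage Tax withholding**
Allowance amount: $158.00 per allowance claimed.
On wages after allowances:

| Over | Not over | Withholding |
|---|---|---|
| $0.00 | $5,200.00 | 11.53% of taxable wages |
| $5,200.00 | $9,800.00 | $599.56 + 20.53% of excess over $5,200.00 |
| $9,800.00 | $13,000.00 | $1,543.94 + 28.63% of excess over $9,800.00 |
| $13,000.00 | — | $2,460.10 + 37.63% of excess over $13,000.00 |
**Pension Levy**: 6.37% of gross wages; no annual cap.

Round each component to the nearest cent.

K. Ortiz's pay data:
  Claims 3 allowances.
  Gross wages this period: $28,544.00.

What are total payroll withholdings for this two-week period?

Wage Tax: taxable = $28,544.00 − 3×$158.00 = $28,070.00
  $2,460.10 + 37.63% × ($28,070.00 − $13,000.00) = $2,460.10 + 37.63% × $15,070.00 = $8,130.94
Pension Levy: 6.37% × $28,544.00 = $1,818.25
Total: $8,130.94 + $1,818.25 = $9,949.19

$9,949.19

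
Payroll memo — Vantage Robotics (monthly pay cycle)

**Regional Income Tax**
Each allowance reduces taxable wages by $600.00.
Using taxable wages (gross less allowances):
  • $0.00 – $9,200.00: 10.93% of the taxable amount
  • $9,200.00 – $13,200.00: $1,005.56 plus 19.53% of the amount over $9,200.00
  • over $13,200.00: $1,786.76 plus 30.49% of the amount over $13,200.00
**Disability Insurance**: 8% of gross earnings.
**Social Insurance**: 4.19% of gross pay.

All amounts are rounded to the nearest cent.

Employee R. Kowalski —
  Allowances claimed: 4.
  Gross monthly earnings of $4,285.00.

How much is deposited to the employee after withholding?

Regional Income Tax: taxable = $4,285.00 − 4×$600.00 = $1,885.00
  10.93% × $1,885.00 = $206.03
Disability Insurance: 8% × $4,285.00 = $342.80
Social Insurance: 4.19% × $4,285.00 = $179.54
Total withheld: $206.03 + $342.80 + $179.54 = $728.37
Net pay: $4,285.00 − $728.37 = $3,556.63

$3,556.63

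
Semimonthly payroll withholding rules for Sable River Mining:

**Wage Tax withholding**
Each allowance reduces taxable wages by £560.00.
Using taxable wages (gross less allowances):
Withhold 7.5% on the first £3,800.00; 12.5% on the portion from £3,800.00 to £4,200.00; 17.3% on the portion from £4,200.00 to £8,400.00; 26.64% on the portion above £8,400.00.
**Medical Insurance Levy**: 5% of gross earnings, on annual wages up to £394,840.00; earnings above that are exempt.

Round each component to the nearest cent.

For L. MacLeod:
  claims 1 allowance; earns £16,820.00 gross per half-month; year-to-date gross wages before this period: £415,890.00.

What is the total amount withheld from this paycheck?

£3,155.50

Wage Tax: taxable = £16,820.00 − 1×£560.00 = £16,260.00
  £1,061.60 + 26.64% × (£16,260.00 − £8,400.00) = £1,061.60 + 26.64% × £7,860.00 = £3,155.50
Medical Insurance Levy: YTD £415,890.00 ≥ cap £394,840.00 → £0.00
Total: £3,155.50 + £0.00 = £3,155.50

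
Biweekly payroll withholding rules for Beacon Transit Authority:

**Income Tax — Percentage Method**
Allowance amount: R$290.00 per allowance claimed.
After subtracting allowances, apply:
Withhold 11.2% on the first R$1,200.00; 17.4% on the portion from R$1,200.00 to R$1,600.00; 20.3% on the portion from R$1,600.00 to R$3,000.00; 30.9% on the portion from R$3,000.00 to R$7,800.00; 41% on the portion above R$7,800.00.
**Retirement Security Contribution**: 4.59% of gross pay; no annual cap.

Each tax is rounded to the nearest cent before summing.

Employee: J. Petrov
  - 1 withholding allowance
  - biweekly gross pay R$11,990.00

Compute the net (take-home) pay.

Income Tax: taxable = R$11,990.00 − 1×R$290.00 = R$11,700.00
  R$1,971.40 + 41% × (R$11,700.00 − R$7,800.00) = R$1,971.40 + 41% × R$3,900.00 = R$3,570.40
Retirement Security Contribution: 4.59% × R$11,990.00 = R$550.34
Total withheld: R$3,570.40 + R$550.34 = R$4,120.74
Net pay: R$11,990.00 − R$4,120.74 = R$7,869.26

R$7,869.26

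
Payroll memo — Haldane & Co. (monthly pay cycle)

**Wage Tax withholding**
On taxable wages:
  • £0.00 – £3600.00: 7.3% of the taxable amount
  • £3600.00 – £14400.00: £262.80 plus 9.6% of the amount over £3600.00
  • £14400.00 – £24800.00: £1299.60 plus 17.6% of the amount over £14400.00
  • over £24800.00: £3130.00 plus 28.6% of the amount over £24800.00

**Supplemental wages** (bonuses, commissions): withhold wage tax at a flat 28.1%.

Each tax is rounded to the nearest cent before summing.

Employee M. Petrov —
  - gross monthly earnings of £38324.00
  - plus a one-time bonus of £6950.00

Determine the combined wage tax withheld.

£8950.81

Wage Tax: taxable = £38324.00
  £3130.00 + 28.6% × (£38324.00 − £24800.00) = £3130.00 + 28.6% × £13524.00 = £6997.86
Supplemental (28.1% flat on bonus): 28.1% × £6950.00 = £1952.95
Total wage tax: £6997.86 + £1952.95 = £8950.81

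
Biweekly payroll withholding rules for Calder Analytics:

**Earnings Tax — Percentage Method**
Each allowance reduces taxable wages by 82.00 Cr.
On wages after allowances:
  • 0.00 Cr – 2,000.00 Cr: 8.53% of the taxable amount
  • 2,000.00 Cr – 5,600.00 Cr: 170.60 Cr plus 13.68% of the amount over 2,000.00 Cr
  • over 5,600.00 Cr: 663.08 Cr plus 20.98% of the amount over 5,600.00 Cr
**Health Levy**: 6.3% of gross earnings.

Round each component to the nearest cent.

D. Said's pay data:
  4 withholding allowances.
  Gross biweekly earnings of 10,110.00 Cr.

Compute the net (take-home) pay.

7,932.61 Cr

Earnings Tax: taxable = 10,110.00 Cr − 4×82.00 Cr = 9,782.00 Cr
  663.08 Cr + 20.98% × (9,782.00 Cr − 5,600.00 Cr) = 663.08 Cr + 20.98% × 4,182.00 Cr = 1,540.46 Cr
Health Levy: 6.3% × 10,110.00 Cr = 636.93 Cr
Total withheld: 1,540.46 Cr + 636.93 Cr = 2,177.39 Cr
Net pay: 10,110.00 Cr − 2,177.39 Cr = 7,932.61 Cr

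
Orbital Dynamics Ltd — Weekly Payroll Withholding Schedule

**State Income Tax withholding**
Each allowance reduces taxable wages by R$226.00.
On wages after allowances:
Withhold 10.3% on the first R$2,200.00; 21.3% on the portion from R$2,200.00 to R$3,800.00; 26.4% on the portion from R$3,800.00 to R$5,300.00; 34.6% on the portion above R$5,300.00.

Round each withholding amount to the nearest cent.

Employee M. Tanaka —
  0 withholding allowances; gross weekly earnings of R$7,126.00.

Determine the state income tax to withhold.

State Income Tax: taxable = R$7,126.00
  R$963.40 + 34.6% × (R$7,126.00 − R$5,300.00) = R$963.40 + 34.6% × R$1,826.00 = R$1,595.20

R$1,595.20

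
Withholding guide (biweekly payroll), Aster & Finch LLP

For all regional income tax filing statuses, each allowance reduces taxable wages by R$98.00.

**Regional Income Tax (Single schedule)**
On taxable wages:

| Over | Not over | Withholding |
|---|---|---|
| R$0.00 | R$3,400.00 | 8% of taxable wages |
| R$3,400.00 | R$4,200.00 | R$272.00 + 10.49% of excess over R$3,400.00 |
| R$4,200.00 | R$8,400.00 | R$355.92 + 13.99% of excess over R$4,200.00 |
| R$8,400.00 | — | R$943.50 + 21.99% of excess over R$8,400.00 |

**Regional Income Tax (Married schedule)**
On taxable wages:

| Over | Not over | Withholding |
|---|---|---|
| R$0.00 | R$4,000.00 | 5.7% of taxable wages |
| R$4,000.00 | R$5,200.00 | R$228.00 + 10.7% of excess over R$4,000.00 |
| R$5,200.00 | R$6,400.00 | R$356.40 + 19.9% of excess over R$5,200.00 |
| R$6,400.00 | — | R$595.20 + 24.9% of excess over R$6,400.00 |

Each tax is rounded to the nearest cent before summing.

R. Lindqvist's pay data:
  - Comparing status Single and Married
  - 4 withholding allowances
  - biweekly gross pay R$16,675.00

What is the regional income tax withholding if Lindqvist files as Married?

Regional Income Tax (Married): taxable = R$16,675.00 − 4×R$98.00 = R$16,283.00
  R$595.20 + 24.9% × (R$16,283.00 − R$6,400.00) = R$595.20 + 24.9% × R$9,883.00 = R$3,056.07

R$3,056.07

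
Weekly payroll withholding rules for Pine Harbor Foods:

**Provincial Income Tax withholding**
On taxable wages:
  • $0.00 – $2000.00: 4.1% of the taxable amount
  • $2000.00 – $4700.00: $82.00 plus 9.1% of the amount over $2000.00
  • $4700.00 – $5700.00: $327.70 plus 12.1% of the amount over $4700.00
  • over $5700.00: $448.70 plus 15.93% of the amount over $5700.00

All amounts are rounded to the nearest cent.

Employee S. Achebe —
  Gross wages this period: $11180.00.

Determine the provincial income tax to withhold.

$1321.66

Provincial Income Tax: taxable = $11180.00
  $448.70 + 15.93% × ($11180.00 − $5700.00) = $448.70 + 15.93% × $5480.00 = $1321.66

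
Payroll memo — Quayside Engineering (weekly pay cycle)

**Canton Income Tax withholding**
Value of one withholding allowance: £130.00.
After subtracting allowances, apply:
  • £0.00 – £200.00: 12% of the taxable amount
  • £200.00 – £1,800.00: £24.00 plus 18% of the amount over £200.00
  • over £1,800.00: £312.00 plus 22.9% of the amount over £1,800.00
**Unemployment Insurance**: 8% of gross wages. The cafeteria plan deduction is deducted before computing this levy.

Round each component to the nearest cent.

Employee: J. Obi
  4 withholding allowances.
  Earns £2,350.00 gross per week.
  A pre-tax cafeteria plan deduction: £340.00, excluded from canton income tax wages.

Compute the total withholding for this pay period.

Canton Income Tax: taxable = £2,350.00 − £340.00 − 4×£130.00 = £1,490.00
  £24.00 + 18% × (£1,490.00 − £200.00) = £24.00 + 18% × £1,290.00 = £256.20
Unemployment Insurance: 8% × £2,010.00 = £160.80
Total: £256.20 + £160.80 = £417.00

£417.00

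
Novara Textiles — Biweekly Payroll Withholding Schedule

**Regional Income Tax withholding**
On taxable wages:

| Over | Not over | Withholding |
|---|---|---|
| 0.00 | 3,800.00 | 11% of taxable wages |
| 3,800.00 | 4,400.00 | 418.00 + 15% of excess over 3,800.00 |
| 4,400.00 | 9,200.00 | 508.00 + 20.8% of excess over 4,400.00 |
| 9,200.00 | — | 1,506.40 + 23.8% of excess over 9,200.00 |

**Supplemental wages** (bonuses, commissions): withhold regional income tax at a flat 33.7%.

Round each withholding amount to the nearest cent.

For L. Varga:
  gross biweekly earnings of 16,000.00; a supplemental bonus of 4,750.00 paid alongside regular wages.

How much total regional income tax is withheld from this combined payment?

4,725.55

Regional Income Tax: taxable = 16,000.00
  1,506.40 + 23.8% × (16,000.00 − 9,200.00) = 1,506.40 + 23.8% × 6,800.00 = 3,124.80
Supplemental (33.7% flat on bonus): 33.7% × 4,750.00 = 1,600.75
Total regional income tax: 3,124.80 + 1,600.75 = 4,725.55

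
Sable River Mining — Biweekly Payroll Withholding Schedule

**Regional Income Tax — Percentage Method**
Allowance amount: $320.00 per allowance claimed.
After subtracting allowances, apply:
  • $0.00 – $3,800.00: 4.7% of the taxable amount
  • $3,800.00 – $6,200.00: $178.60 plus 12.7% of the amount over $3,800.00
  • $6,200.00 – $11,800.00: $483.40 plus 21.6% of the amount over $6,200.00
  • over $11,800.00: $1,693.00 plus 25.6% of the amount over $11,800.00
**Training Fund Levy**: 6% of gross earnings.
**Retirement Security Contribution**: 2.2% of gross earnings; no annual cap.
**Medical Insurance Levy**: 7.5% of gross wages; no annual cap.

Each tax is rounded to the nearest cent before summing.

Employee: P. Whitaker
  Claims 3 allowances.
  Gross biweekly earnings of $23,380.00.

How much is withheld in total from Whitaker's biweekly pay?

$8,082.38

Regional Income Tax: taxable = $23,380.00 − 3×$320.00 = $22,420.00
  $1,693.00 + 25.6% × ($22,420.00 − $11,800.00) = $1,693.00 + 25.6% × $10,620.00 = $4,411.72
Training Fund Levy: 6% × $23,380.00 = $1,402.80
Retirement Security Contribution: 2.2% × $23,380.00 = $514.36
Medical Insurance Levy: 7.5% × $23,380.00 = $1,753.50
Total: $4,411.72 + $1,402.80 + $514.36 + $1,753.50 = $8,082.38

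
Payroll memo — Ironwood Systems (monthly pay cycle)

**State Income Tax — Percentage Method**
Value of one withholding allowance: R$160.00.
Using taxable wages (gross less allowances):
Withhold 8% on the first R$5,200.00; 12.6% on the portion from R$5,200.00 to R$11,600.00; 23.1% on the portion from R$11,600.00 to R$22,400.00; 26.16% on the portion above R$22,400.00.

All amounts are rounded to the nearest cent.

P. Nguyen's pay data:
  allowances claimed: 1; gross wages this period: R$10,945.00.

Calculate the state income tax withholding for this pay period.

State Income Tax: taxable = R$10,945.00 − 1×R$160.00 = R$10,785.00
  R$416.00 + 12.6% × (R$10,785.00 − R$5,200.00) = R$416.00 + 12.6% × R$5,585.00 = R$1,119.71

R$1,119.71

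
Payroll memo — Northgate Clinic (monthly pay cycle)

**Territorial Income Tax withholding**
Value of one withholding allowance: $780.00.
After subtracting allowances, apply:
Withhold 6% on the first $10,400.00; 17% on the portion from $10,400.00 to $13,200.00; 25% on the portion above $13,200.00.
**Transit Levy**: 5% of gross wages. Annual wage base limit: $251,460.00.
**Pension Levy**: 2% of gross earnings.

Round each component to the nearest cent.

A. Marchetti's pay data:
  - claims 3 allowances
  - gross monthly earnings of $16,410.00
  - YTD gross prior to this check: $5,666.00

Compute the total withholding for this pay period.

$2,466.20

Territorial Income Tax: taxable = $16,410.00 − 3×$780.00 = $14,070.00
  $1,100.00 + 25% × ($14,070.00 − $13,200.00) = $1,100.00 + 25% × $870.00 = $1,317.50
Transit Levy: 5% × $16,410.00 = $820.50
Pension Levy: 2% × $16,410.00 = $328.20
Total: $1,317.50 + $820.50 + $328.20 = $2,466.20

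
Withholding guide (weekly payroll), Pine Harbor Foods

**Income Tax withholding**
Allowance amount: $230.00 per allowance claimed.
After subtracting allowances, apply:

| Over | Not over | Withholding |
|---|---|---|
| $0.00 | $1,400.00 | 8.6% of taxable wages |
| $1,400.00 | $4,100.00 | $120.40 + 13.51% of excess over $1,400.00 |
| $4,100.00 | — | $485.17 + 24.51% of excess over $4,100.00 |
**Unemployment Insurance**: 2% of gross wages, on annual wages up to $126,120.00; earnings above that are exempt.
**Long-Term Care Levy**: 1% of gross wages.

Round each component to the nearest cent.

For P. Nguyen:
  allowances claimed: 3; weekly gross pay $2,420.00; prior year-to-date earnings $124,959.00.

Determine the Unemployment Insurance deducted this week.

Unemployment Insurance: cap $126,120.00 − YTD $124,959.00 = $1,161.00 subject; 2% × $1,161.00 = $23.22

$23.22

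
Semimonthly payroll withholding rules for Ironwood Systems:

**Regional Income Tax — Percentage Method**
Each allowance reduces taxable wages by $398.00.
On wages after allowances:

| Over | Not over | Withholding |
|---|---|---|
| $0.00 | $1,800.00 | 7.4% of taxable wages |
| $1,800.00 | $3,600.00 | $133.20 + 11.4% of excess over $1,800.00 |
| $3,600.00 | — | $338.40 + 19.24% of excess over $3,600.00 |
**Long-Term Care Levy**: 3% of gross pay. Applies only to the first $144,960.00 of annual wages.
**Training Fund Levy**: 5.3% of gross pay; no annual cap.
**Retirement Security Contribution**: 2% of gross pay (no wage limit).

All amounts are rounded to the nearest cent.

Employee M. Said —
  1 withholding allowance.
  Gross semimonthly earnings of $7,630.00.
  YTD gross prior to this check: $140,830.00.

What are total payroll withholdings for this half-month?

$1,718.09

Regional Income Tax: taxable = $7,630.00 − 1×$398.00 = $7,232.00
  $338.40 + 19.24% × ($7,232.00 − $3,600.00) = $338.40 + 19.24% × $3,632.00 = $1,037.20
Long-Term Care Levy: cap $144,960.00 − YTD $140,830.00 = $4,130.00 subject; 3% × $4,130.00 = $123.90
Training Fund Levy: 5.3% × $7,630.00 = $404.39
Retirement Security Contribution: 2% × $7,630.00 = $152.60
Total: $1,037.20 + $123.90 + $404.39 + $152.60 = $1,718.09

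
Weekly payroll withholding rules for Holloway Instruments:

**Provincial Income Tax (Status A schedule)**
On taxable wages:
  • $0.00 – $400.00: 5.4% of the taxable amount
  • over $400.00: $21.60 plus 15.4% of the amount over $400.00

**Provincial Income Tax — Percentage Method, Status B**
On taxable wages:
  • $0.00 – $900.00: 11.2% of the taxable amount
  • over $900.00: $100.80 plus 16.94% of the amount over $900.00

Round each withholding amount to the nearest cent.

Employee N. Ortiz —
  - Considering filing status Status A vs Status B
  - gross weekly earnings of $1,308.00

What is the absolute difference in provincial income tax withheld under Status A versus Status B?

Provincial Income Tax (Status A): taxable = $1,308.00
  $21.60 + 15.4% × ($1,308.00 − $400.00) = $21.60 + 15.4% × $908.00 = $161.43
Provincial Income Tax (Status B): taxable = $1,308.00
  $100.80 + 16.94% × ($1,308.00 − $900.00) = $100.80 + 16.94% × $408.00 = $169.92
Difference: |$161.43 − $169.92| = $8.49 (higher under Status B)

$8.49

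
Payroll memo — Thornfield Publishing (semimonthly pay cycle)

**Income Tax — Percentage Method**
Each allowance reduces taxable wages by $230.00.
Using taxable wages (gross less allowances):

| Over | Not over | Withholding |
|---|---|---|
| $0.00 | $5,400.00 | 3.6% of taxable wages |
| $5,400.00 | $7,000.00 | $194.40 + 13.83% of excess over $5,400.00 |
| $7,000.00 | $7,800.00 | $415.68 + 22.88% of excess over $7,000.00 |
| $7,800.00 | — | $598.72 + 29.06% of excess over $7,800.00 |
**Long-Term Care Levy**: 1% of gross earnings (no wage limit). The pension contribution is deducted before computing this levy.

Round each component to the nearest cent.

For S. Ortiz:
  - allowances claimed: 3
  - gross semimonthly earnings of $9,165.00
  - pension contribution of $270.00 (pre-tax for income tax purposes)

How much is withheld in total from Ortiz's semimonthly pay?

$805.36

Income Tax: taxable = $9,165.00 − $270.00 − 3×$230.00 = $8,205.00
  $598.72 + 29.06% × ($8,205.00 − $7,800.00) = $598.72 + 29.06% × $405.00 = $716.41
Long-Term Care Levy: 1% × $8,895.00 = $88.95
Total: $716.41 + $88.95 = $805.36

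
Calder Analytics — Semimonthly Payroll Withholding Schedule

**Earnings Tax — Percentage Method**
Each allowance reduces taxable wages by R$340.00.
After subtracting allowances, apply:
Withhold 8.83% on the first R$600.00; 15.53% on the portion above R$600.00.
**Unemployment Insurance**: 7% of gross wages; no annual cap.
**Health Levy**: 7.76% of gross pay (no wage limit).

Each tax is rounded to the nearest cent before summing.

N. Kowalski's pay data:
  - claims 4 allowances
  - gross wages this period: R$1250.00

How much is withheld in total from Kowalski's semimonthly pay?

R$184.50

Earnings Tax: taxable = R$1250.00 − 4×R$340.00 = R$-110.00
  Taxable ≤ 0 → R$0.00
Unemployment Insurance: 7% × R$1250.00 = R$87.50
Health Levy: 7.76% × R$1250.00 = R$97.00
Total: R$0.00 + R$87.50 + R$97.00 = R$184.50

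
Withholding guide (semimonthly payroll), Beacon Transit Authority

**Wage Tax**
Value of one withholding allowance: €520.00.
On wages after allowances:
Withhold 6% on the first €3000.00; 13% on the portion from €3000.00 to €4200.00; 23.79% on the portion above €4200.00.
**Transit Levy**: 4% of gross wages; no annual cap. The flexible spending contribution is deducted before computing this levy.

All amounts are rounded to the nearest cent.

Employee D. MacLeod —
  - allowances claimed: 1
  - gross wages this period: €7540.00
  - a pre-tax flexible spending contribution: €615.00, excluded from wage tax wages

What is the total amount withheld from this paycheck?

€1137.57

Wage Tax: taxable = €7540.00 − €615.00 − 1×€520.00 = €6405.00
  €336.00 + 23.79% × (€6405.00 − €4200.00) = €336.00 + 23.79% × €2205.00 = €860.57
Transit Levy: 4% × €6925.00 = €277.00
Total: €860.57 + €277.00 = €1137.57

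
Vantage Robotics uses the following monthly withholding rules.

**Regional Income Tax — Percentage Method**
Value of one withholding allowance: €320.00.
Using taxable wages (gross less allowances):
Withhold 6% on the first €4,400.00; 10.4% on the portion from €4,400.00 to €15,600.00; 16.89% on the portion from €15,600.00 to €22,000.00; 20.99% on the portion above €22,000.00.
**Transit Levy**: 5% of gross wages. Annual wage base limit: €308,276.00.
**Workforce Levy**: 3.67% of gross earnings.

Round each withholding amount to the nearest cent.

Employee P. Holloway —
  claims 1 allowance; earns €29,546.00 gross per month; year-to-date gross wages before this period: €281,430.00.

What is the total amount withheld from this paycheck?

€6,453.14

Regional Income Tax: taxable = €29,546.00 − 1×€320.00 = €29,226.00
  €2,509.76 + 20.99% × (€29,226.00 − €22,000.00) = €2,509.76 + 20.99% × €7,226.00 = €4,026.50
Transit Levy: cap €308,276.00 − YTD €281,430.00 = €26,846.00 subject; 5% × €26,846.00 = €1,342.30
Workforce Levy: 3.67% × €29,546.00 = €1,084.34
Total: €4,026.50 + €1,342.30 + €1,084.34 = €6,453.14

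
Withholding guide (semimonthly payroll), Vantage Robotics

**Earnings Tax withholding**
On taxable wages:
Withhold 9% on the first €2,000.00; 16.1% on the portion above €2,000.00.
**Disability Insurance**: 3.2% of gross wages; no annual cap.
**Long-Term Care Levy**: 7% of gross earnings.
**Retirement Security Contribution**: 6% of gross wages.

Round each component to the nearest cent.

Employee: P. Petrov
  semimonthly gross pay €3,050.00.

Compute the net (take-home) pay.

Earnings Tax: taxable = €3,050.00
  €180.00 + 16.1% × (€3,050.00 − €2,000.00) = €180.00 + 16.1% × €1,050.00 = €349.05
Disability Insurance: 3.2% × €3,050.00 = €97.60
Long-Term Care Levy: 7% × €3,050.00 = €213.50
Retirement Security Contribution: 6% × €3,050.00 = €183.00
Total withheld: €349.05 + €97.60 + €213.50 + €183.00 = €843.15
Net pay: €3,050.00 − €843.15 = €2,206.85

€2,206.85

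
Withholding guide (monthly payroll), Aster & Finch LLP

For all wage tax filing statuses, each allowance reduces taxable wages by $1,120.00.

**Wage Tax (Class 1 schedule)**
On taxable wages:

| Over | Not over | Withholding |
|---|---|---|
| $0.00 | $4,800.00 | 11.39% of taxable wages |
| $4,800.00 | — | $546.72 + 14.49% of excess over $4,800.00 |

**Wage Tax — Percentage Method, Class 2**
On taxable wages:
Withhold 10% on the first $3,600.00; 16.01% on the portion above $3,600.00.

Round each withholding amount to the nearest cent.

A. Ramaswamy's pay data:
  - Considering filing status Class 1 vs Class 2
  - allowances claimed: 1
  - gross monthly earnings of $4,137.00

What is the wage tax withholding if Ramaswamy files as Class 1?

Wage Tax (Class 1): taxable = $4,137.00 − 1×$1,120.00 = $3,017.00
  11.39% × $3,017.00 = $343.64

$343.64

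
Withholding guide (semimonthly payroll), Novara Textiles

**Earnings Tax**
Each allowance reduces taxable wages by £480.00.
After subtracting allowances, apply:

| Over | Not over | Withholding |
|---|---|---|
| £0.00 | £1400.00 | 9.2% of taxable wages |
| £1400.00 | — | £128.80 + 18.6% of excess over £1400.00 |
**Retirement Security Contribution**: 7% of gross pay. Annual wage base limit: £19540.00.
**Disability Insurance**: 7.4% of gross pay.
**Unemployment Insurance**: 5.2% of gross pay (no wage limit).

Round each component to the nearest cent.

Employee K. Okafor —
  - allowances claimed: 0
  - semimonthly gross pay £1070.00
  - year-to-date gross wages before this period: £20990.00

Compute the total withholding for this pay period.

Earnings Tax: taxable = £1070.00
  9.2% × £1070.00 = £98.44
Retirement Security Contribution: YTD £20990.00 ≥ cap £19540.00 → £0.00
Disability Insurance: 7.4% × £1070.00 = £79.18
Unemployment Insurance: 5.2% × £1070.00 = £55.64
Total: £98.44 + £0.00 + £79.18 + £55.64 = £233.26

£233.26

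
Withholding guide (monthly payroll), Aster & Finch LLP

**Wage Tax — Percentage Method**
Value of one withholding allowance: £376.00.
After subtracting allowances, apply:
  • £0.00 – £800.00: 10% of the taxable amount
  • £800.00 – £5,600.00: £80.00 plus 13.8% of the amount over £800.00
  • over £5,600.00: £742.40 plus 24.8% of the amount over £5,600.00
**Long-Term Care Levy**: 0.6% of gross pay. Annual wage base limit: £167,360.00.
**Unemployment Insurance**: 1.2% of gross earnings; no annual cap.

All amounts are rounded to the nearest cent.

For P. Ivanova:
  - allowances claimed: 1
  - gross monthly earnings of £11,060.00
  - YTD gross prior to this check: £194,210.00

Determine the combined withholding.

Wage Tax: taxable = £11,060.00 − 1×£376.00 = £10,684.00
  £742.40 + 24.8% × (£10,684.00 − £5,600.00) = £742.40 + 24.8% × £5,084.00 = £2,003.23
Long-Term Care Levy: YTD £194,210.00 ≥ cap £167,360.00 → £0.00
Unemployment Insurance: 1.2% × £11,060.00 = £132.72
Total: £2,003.23 + £0.00 + £132.72 = £2,135.95

£2,135.95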